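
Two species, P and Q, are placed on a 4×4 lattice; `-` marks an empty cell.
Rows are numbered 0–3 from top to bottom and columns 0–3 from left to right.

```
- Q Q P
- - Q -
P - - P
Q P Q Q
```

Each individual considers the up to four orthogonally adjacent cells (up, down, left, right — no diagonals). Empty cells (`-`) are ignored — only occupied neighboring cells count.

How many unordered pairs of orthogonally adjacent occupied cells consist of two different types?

Scan each occupied cell's neighbors to the right and below so each pair is counted once.
From row 0: 1 unlike of 3 pairs (running 1/3).
From row 2: 2 unlike of 2 pairs (running 3/5).
From row 3: 2 unlike of 3 pairs (running 5/8).
Total adjacent occupied pairs: 8; unlike-type pairs: 5.

5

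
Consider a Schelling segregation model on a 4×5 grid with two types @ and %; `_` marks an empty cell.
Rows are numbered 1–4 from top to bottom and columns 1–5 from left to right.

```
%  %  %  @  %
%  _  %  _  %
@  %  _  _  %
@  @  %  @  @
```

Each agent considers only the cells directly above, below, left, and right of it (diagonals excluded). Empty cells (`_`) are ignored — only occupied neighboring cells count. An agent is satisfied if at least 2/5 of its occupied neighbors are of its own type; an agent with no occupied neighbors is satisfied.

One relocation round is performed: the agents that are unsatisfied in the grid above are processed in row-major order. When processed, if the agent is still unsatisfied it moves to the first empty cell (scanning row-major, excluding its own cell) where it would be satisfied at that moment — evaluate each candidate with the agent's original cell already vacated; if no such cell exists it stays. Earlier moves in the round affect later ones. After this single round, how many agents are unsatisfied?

1

Initially unsatisfied (in order): (1,4), (3,1), (3,2), (4,2), (4,3).
  (1,4) → (3,4).
  (3,1): no empty cell satisfies it; stays.
  (3,2) → (1,4).
  (4,2): now satisfied by earlier moves; stays.
  (4,3) → (2,2).
Resulting grid:
% % % % %
% % % _ %
@ _ _ @ %
@ @ _ @ @
Unsatisfied now: (3,5).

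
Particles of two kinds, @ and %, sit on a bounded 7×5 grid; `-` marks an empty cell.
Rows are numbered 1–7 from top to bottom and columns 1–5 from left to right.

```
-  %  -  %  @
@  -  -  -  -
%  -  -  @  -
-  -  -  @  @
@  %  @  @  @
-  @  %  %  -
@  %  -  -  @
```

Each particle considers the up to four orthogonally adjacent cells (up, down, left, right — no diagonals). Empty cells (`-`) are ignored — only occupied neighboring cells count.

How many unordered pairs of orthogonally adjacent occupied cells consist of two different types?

Scan each occupied cell's neighbors to the right and below so each pair is counted once.
From row 1: 1 unlike of 1 pairs (running 1/1).
From row 2: 1 unlike of 1 pairs (running 2/2).
From row 3: 0 unlike of 1 pairs (running 2/3).
From row 4: 0 unlike of 3 pairs (running 2/6).
From row 5: 5 unlike of 7 pairs (running 7/13).
From row 6: 2 unlike of 3 pairs (running 9/16).
From row 7: 1 unlike of 1 pairs (running 10/17).
Total adjacent occupied pairs: 17; unlike-type pairs: 10.

10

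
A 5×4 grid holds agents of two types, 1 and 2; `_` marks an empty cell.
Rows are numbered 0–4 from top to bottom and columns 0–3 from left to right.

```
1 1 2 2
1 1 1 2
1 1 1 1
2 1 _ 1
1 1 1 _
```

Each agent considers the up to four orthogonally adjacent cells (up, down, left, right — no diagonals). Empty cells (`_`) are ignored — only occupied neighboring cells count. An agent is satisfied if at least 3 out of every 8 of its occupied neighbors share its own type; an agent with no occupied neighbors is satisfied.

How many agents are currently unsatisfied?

Row 0: (0,0)1 2/2 ok · (0,1)1 2/3 ok · (0,2)2 1/3 unhappy · (0,3)2 2/2 ok
Row 1: (1,0)1 3/3 ok · (1,1)1 4/4 ok · (1,2)1 2/4 ok · (1,3)2 1/3 unhappy
Row 2: (2,0)1 2/3 ok · (2,1)1 4/4 ok · (2,2)1 3/3 ok · (2,3)1 2/3 ok
Row 3: (3,0)2 0/3 unhappy · (3,1)1 2/3 ok · (3,3)1 1/1 ok
Row 4: (4,0)1 1/2 ok · (4,1)1 3/3 ok · (4,2)1 1/1 ok
Unsatisfied: (0,2), (1,3), (3,0) — 3 in total.

3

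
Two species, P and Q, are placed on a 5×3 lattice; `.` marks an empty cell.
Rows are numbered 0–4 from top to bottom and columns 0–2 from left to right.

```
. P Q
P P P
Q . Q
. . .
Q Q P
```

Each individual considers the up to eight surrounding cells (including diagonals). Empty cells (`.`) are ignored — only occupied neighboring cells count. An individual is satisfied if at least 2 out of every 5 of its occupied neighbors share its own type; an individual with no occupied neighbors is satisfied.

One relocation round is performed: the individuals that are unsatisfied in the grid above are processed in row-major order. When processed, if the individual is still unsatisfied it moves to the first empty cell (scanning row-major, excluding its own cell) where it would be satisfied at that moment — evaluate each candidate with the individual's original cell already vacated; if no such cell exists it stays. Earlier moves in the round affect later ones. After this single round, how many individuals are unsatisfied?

Initially unsatisfied (in order): (0,2), (2,0), (2,2), (4,2).
  (0,2) → (2,1).
  (2,0) → (3,0).
  (2,2) → (2,0).
  (4,2) → (0,0).
Resulting grid:
P P .
P P P
Q Q .
Q . .
Q Q .
All satisfied now.

0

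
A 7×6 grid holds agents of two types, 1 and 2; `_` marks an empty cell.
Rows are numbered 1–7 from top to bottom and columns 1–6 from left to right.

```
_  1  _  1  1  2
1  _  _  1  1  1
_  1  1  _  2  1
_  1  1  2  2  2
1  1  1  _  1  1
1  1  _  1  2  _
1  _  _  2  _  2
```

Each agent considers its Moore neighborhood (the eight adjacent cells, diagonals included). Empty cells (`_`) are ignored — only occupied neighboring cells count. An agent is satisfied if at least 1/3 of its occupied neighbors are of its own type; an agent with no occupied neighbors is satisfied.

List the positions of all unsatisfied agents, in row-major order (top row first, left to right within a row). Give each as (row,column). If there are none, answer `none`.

(1,6), (5,6)

Row 1: (1,2)1 1/1 satisfied · (1,4)1 3/3 satisfied · (1,5)1 4/5 satisfied · (1,6)2 0/3 not
Row 2: (2,1)1 2/2 satisfied · (2,4)1 4/5 satisfied · (2,5)1 5/7 satisfied · (2,6)1 3/5 satisfied
Row 3: (3,2)1 4/4 satisfied · (3,3)1 4/5 satisfied · (3,5)2 3/7 satisfied · (3,6)1 2/5 satisfied
Row 4: (4,2)1 6/6 satisfied · (4,3)1 5/6 satisfied · (4,4)2 2/6 satisfied · (4,5)2 3/6 satisfied · (4,6)2 2/5 satisfied
Row 5: (5,1)1 4/4 satisfied · (5,2)1 6/6 satisfied · (5,3)1 5/6 satisfied · (5,5)1 2/6 satisfied · (5,6)1 1/4 not
Row 6: (6,1)1 4/4 satisfied · (6,2)1 5/5 satisfied · (6,4)1 2/4 satisfied · (6,5)2 2/5 satisfied
Row 7: (7,1)1 2/2 satisfied · (7,4)2 1/2 satisfied · (7,6)2 1/1 satisfied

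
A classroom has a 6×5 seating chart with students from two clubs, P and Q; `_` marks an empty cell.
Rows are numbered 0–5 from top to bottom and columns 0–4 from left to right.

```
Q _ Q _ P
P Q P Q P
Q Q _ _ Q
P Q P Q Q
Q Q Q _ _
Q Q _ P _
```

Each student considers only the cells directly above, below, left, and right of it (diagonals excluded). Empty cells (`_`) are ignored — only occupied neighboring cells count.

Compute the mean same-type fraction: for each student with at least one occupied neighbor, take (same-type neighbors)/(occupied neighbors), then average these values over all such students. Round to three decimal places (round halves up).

0.460

(0,0)Q 0/1
(0,2)Q 0/1
(0,4)P 1/1
(1,0)P 0/3
(1,1)Q 1/3
(1,2)P 0/3
(1,3)Q 0/2
(1,4)P 1/3
(2,0)Q 1/3
(2,1)Q 3/3
(2,4)Q 1/2
(3,0)P 0/3
(3,1)Q 2/4
(3,2)P 0/3
(3,3)Q 1/2
(3,4)Q 2/2
(4,0)Q 2/3
(4,1)Q 4/4
(4,2)Q 1/2
(5,0)Q 2/2
(5,1)Q 2/2
(5,3)P — no occupied neighbors
Sum over 21 students: 0/1 + 0/1 + 1/1 + 0/3 + 1/3 + 0/3 + 0/2 + 1/3 + 1/3 + 3/3 + 1/2 + 0/3 + 2/4 + 0/3 + 1/2 + 2/2 + 2/3 + 4/4 + 1/2 + 2/2 + 2/2 = 29/3; mean = 29/3 ÷ 21 = 29/63 = 0.460317… → 0.460.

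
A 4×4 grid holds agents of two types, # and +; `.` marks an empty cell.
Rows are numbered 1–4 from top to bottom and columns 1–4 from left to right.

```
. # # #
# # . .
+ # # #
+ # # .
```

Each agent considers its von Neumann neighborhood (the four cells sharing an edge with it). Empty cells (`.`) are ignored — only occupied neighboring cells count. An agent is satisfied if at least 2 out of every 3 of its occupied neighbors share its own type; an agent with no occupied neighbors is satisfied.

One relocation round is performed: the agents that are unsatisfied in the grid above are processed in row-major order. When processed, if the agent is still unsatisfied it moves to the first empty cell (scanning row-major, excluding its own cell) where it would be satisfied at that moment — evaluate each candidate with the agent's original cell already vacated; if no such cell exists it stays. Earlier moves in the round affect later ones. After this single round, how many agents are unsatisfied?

Initially unsatisfied (in order): (2,1), (3,1), (4,1).
  (2,1) → (1,1).
  (3,1): no empty cell satisfies it; stays.
  (4,1): no empty cell satisfies it; stays.
Resulting grid:
# # # #
. # . .
+ # # #
+ # # .
Unsatisfied now: (3,1), (4,1).

2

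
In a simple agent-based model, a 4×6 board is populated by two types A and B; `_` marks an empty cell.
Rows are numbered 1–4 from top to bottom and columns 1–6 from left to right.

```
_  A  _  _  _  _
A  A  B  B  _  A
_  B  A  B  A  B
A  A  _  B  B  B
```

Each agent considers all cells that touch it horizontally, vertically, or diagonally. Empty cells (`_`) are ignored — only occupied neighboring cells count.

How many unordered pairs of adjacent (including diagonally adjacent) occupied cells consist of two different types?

Scan each occupied cell's neighbors to the right and below (and the two forward diagonals) so each pair is counted once.
Row 1: A(1,2)–A(2,2)= A(1,2)–B(2,3)≠ A(1,2)–A(2,1)=  → 1/3 unlike.
Row 2: A(2,1)–A(2,2)= A(2,1)–B(3,2)≠ A(2,2)–B(2,3)≠ A(2,2)–B(3,2)≠ A(2,2)–A(3,3)= B(2,3)–B(2,4)= B(2,3)–A(3,3)≠ B(2,3)–B(3,4)= B(2,3)–B(3,2)= B(2,4)–B(3,4)= B(2,4)–A(3,5)≠ B(2,4)–A(3,3)≠ A(2,6)–B(3,6)≠ A(2,6)–A(3,5)=  → 7/14 unlike.
Row 3: B(3,2)–A(3,3)≠ B(3,2)–A(4,2)≠ B(3,2)–A(4,1)≠ A(3,3)–B(3,4)≠ A(3,3)–B(4,4)≠ A(3,3)–A(4,2)= B(3,4)–A(3,5)≠ B(3,4)–B(4,4)= B(3,4)–B(4,5)= A(3,5)–B(3,6)≠ A(3,5)–B(4,5)≠ A(3,5)–B(4,6)≠ A(3,5)–B(4,4)≠ B(3,6)–B(4,6)= B(3,6)–B(4,5)=  → 10/15 unlike.
Row 4: A(4,1)–A(4,2)= B(4,4)–B(4,5)= B(4,5)–B(4,6)=  → 0/3 unlike.
Total adjacent occupied pairs: 35; unlike-type pairs: 18.

18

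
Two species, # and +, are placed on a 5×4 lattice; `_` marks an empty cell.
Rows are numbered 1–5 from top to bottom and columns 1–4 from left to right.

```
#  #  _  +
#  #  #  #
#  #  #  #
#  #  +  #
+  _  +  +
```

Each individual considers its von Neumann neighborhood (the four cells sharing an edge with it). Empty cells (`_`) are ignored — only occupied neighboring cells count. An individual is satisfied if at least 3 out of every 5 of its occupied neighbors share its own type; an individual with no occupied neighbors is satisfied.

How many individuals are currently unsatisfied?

(1,1)# 2/2 ok
(1,2)# 2/2 ok
(1,4)+ 0/1 unhappy
(2,1)# 3/3 ok
(2,2)# 4/4 ok
(2,3)# 3/3 ok
(2,4)# 2/3 ok
(3,1)# 3/3 ok
(3,2)# 4/4 ok
(3,3)# 3/4 ok
(3,4)# 3/3 ok
(4,1)# 2/3 ok
(4,2)# 2/3 ok
(4,3)+ 1/4 unhappy
(4,4)# 1/3 unhappy
(5,1)+ 0/1 unhappy
(5,3)+ 2/2 ok
(5,4)+ 1/2 unhappy
Unsatisfied: (1,4), (4,3), (4,4), (5,1), (5,4) — 5 in total.

5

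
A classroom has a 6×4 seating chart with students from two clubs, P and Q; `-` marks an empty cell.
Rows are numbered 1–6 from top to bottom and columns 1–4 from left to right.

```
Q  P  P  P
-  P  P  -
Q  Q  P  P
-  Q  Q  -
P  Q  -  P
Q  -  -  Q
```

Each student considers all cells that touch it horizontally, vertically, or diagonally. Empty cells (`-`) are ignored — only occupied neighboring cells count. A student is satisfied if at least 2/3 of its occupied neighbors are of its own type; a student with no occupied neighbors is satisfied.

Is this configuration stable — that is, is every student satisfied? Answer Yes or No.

No

Row 1: (1,1)Q 0/2 unhappy · (1,2)P 3/4 ok · (1,3)P 4/4 ok · (1,4)P 2/2 ok
Row 2: (2,2)P 4/7 unhappy · (2,3)P 6/7 ok
Row 3: (3,1)Q 2/3 ok · (3,2)Q 3/6 unhappy · (3,3)P 3/6 unhappy · (3,4)P 2/3 ok
Row 4: (4,2)Q 4/6 ok · (4,3)Q 3/6 unhappy
Row 5: (5,1)P 0/3 unhappy · (5,2)Q 3/4 ok · (5,4)P 0/2 unhappy
Row 6: (6,1)Q 1/2 unhappy · (6,4)Q 0/1 unhappy
For instance (1,1) has only 0/2 same-type neighbors, below 2/3.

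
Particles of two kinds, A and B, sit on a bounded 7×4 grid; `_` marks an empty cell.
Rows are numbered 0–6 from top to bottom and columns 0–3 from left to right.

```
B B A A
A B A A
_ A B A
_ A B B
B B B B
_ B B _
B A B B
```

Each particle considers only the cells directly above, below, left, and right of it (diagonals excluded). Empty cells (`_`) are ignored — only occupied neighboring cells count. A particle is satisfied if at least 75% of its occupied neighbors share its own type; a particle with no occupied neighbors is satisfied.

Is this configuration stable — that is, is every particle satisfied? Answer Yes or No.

Row 0: (0,0)B 1/2 not · (0,1)B 2/3 not · (0,2)A 2/3 not · (0,3)A 2/2 satisfied
Row 1: (1,0)A 0/2 not · (1,1)B 1/4 not · (1,2)A 2/4 not · (1,3)A 3/3 satisfied
Row 2: (2,1)A 1/3 not · (2,2)B 1/4 not · (2,3)A 1/3 not
Row 3: (3,1)A 1/3 not · (3,2)B 3/4 satisfied · (3,3)B 2/3 not
Row 4: (4,0)B 1/1 satisfied · (4,1)B 3/4 satisfied · (4,2)B 4/4 satisfied · (4,3)B 2/2 satisfied
Row 5: (5,1)B 2/3 not · (5,2)B 3/3 satisfied
Row 6: (6,0)B 0/1 not · (6,1)A 0/3 not · (6,2)B 2/3 not · (6,3)B 1/1 satisfied
For instance (0,0) has only 1/2 same-type neighbors, below 3/4.

No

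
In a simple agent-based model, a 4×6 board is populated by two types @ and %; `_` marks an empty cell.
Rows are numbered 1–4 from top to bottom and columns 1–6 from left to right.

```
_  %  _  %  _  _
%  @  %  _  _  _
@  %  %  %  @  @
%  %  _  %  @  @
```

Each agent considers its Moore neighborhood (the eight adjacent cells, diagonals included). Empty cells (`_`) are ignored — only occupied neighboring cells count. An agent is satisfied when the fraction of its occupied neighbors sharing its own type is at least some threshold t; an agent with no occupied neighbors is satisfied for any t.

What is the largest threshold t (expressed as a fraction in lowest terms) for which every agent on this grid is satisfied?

Row 1: (1,2)% 2/3 · (1,4)% 1/1
Row 2: (2,1)% 2/4 · (2,2)@ 1/6 · (2,3)% 5/6
Row 3: (3,1)@ 1/5 · (3,2)% 5/7 · (3,3)% 5/6 · (3,4)% 3/5 · (3,5)@ 3/5 · (3,6)@ 3/3
Row 4: (4,1)% 2/3 · (4,2)% 3/4 · (4,4)% 2/4 · (4,5)@ 3/5 · (4,6)@ 3/3
The smallest same-type fraction is 1/6 at (2,2), which reduces to 1/6. Any threshold above that leaves this agent unsatisfied.

1/6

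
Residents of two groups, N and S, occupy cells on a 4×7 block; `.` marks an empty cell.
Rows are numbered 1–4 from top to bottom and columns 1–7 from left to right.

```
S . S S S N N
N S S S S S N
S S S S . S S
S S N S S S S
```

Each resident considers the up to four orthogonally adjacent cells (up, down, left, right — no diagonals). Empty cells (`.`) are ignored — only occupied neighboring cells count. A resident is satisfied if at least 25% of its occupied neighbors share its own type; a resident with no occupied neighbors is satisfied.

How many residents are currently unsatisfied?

Row 1: (1,1)S 0/1 not · (1,3)S 2/2 satisfied · (1,4)S 3/3 satisfied · (1,5)S 2/3 satisfied · (1,6)N 1/3 satisfied · (1,7)N 2/2 satisfied
Row 2: (2,1)N 0/3 not · (2,2)S 2/3 satisfied · (2,3)S 4/4 satisfied · (2,4)S 4/4 satisfied · (2,5)S 3/3 satisfied · (2,6)S 2/4 satisfied · (2,7)N 1/3 satisfied
Row 3: (3,1)S 2/3 satisfied · (3,2)S 4/4 satisfied · (3,3)S 3/4 satisfied · (3,4)S 3/3 satisfied · (3,6)S 3/3 satisfied · (3,7)S 2/3 satisfied
Row 4: (4,1)S 2/2 satisfied · (4,2)S 2/3 satisfied · (4,3)N 0/3 not · (4,4)S 2/3 satisfied · (4,5)S 2/2 satisfied · (4,6)S 3/3 satisfied · (4,7)S 2/2 satisfied
Unsatisfied: (1,1), (2,1), (4,3) — 3 in total.

3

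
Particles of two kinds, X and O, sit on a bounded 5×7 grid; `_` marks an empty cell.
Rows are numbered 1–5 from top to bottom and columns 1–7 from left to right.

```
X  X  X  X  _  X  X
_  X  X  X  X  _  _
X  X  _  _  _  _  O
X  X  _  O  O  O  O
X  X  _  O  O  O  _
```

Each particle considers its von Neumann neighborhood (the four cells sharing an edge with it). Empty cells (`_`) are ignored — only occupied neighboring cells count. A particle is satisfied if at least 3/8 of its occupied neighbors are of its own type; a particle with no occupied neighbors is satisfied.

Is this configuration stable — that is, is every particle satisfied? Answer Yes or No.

Yes

(1,1)X 1/1 satisfied
(1,2)X 3/3 satisfied
(1,3)X 3/3 satisfied
(1,4)X 2/2 satisfied
(1,6)X 1/1 satisfied
(1,7)X 1/1 satisfied
(2,2)X 3/3 satisfied
(2,3)X 3/3 satisfied
(2,4)X 3/3 satisfied
(2,5)X 1/1 satisfied
(3,1)X 2/2 satisfied
(3,2)X 3/3 satisfied
(3,7)O 1/1 satisfied
(4,1)X 3/3 satisfied
(4,2)X 3/3 satisfied
(4,4)O 2/2 satisfied
(4,5)O 3/3 satisfied
(4,6)O 3/3 satisfied
(4,7)O 2/2 satisfied
(5,1)X 2/2 satisfied
(5,2)X 2/2 satisfied
(5,4)O 2/2 satisfied
(5,5)O 3/3 satisfied
(5,6)O 2/2 satisfied
All meet the threshold, so the configuration is stable.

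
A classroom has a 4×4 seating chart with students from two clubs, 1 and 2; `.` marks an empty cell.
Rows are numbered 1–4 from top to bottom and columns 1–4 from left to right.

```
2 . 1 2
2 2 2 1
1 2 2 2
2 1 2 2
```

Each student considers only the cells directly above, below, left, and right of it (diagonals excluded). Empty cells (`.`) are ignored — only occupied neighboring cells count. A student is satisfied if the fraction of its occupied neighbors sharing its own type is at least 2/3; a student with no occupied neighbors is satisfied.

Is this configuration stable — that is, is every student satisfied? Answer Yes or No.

Row 1: (1,1)2 1/1 satisfied · (1,3)1 0/2 not · (1,4)2 0/2 not
Row 2: (2,1)2 2/3 satisfied · (2,2)2 3/3 satisfied · (2,3)2 2/4 not · (2,4)1 0/3 not
Row 3: (3,1)1 0/3 not · (3,2)2 2/4 not · (3,3)2 4/4 satisfied · (3,4)2 2/3 satisfied
Row 4: (4,1)2 0/2 not · (4,2)1 0/3 not · (4,3)2 2/3 satisfied · (4,4)2 2/2 satisfied
For instance (1,3) has only 0/2 same-type neighbors, below 2/3.

No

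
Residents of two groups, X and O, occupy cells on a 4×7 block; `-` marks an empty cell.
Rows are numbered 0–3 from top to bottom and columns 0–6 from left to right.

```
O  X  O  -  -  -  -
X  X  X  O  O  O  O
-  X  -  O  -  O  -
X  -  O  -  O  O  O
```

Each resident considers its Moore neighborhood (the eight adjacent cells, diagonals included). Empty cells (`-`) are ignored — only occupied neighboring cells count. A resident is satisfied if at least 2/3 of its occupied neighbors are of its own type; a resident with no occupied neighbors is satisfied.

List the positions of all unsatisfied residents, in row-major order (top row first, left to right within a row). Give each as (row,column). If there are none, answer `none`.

(0,0)O 0/3 not
(0,1)X 3/5 not
(0,2)O 1/4 not
(1,0)X 3/4 satisfied
(1,1)X 4/6 satisfied
(1,2)X 3/6 not
(1,3)O 3/4 satisfied
(1,4)O 4/4 satisfied
(1,5)O 3/3 satisfied
(1,6)O 2/2 satisfied
(2,1)X 4/5 satisfied
(2,3)O 4/5 satisfied
(2,5)O 6/6 satisfied
(3,0)X 1/1 satisfied
(3,2)O 1/2 not
(3,4)O 3/3 satisfied
(3,5)O 3/3 satisfied
(3,6)O 2/2 satisfied

(0,0), (0,1), (0,2), (1,2), (3,2)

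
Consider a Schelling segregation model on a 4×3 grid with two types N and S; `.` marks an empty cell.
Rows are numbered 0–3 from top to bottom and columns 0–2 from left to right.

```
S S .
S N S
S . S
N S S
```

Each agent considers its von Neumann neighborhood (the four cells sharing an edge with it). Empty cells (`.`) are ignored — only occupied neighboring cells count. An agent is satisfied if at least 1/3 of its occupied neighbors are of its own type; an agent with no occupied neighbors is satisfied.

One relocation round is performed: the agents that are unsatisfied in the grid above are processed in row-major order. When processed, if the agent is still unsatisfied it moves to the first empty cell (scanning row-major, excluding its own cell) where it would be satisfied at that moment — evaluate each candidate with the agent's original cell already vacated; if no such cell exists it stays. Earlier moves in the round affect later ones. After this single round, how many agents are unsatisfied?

2

Initially unsatisfied (in order): (1,1), (3,0).
  (1,1): no empty cell satisfies it; stays.
  (3,0): no empty cell satisfies it; stays.
Resulting grid:
S S .
S N S
S . S
N S S
Unsatisfied now: (1,1), (3,0).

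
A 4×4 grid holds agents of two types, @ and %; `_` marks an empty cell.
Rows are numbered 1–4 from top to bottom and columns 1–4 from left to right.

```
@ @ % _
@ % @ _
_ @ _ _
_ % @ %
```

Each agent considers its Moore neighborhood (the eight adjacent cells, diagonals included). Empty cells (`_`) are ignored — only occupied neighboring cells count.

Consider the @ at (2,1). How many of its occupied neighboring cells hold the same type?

3

Occupied neighbors of (2,1): (1,1)=@, (1,2)=@, (2,2)=%, (3,2)=@.
Same type (@): 3 of 4.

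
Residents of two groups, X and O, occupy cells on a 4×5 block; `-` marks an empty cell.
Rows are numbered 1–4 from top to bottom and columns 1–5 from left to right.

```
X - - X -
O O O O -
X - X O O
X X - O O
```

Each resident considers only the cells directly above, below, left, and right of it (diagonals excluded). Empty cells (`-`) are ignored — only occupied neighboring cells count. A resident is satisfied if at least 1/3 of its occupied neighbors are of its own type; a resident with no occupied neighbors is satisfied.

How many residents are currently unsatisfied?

(1,1)X 0/1 unhappy
(1,4)X 0/1 unhappy
(2,1)O 1/3 ok
(2,2)O 2/2 ok
(2,3)O 2/3 ok
(2,4)O 2/3 ok
(3,1)X 1/2 ok
(3,3)X 0/2 unhappy
(3,4)O 3/4 ok
(3,5)O 2/2 ok
(4,1)X 2/2 ok
(4,2)X 1/1 ok
(4,4)O 2/2 ok
(4,5)O 2/2 ok
Unsatisfied: (1,1), (1,4), (3,3) — 3 in total.

3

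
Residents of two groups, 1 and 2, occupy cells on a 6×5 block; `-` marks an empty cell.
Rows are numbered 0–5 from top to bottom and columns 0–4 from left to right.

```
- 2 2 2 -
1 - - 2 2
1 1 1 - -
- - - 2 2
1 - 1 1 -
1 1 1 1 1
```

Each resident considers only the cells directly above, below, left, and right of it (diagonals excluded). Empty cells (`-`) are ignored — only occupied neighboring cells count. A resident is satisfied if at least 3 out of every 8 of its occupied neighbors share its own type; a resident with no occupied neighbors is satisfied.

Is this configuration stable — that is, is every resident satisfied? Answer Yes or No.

Row 0: (0,1)2 1/1 ok · (0,2)2 2/2 ok · (0,3)2 2/2 ok
Row 1: (1,0)1 1/1 ok · (1,3)2 2/2 ok · (1,4)2 1/1 ok
Row 2: (2,0)1 2/2 ok · (2,1)1 2/2 ok · (2,2)1 1/1 ok
Row 3: (3,3)2 1/2 ok · (3,4)2 1/1 ok
Row 4: (4,0)1 1/1 ok · (4,2)1 2/2 ok · (4,3)1 2/3 ok
Row 5: (5,0)1 2/2 ok · (5,1)1 2/2 ok · (5,2)1 3/3 ok · (5,3)1 3/3 ok · (5,4)1 1/1 ok
All meet the threshold, so the configuration is stable.

Yes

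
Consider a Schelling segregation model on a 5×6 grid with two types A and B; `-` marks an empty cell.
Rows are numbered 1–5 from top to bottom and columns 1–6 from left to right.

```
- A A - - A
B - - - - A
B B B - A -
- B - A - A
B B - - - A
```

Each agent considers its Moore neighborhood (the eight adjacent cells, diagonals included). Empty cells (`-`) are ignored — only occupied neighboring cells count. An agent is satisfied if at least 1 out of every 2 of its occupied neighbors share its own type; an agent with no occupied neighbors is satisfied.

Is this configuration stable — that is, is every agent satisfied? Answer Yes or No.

Row 1: (1,2)A 1/2 ✓ · (1,3)A 1/1 ✓ · (1,6)A 1/1 ✓
Row 2: (2,1)B 2/3 ✓ · (2,6)A 2/2 ✓
Row 3: (3,1)B 3/3 ✓ · (3,2)B 4/4 ✓ · (3,3)B 2/3 ✓ · (3,5)A 3/3 ✓
Row 4: (4,2)B 5/5 ✓ · (4,4)A 1/2 ✓ · (4,6)A 2/2 ✓
Row 5: (5,1)B 2/2 ✓ · (5,2)B 2/2 ✓ · (5,6)A 1/1 ✓
All meet the threshold, so the configuration is stable.

Yes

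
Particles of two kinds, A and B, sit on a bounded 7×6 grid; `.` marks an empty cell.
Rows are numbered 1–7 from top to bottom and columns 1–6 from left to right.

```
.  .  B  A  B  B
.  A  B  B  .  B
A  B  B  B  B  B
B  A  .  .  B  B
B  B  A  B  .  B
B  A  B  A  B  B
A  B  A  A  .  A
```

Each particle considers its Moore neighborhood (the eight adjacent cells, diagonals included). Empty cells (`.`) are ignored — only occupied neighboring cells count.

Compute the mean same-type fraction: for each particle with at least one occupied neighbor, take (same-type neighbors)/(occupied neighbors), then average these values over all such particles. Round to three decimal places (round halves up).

0.609

Row 1: (1,3)B 2/4 · (1,4)A 0/4 · (1,5)B 3/4 · (1,6)B 2/2
Row 2: (2,2)A 1/5 · (2,3)B 5/7 · (2,4)B 6/7 · (2,6)B 4/4
Row 3: (3,1)A 2/4 · (3,2)B 3/6 · (3,3)B 4/6 · (3,4)B 5/5 · (3,5)B 6/6 · (3,6)B 4/4
Row 4: (4,1)B 3/5 · (4,2)A 2/7 · (4,5)B 6/6 · (4,6)B 4/4
Row 5: (5,1)B 3/5 · (5,2)B 4/7 · (5,3)A 3/6 · (5,4)B 3/5 · (5,6)B 4/4
Row 6: (6,1)B 3/5 · (6,2)A 3/8 · (6,3)B 3/8 · (6,4)A 3/6 · (6,5)B 3/6 · (6,6)B 2/3
Row 7: (7,1)A 1/3 · (7,2)B 2/5 · (7,3)A 3/5 · (7,4)A 2/4 · (7,6)A 0/2
Sum over 34 particles: 2/4 + 0/4 + 3/4 + 2/2 + 1/5 + 5/7 + 6/7 + 4/4 + 2/4 + 3/6 + 4/6 + 5/5 + 6/6 + 4/4 + 3/5 + 2/7 + 6/6 + 4/4 + 3/5 + 4/7 + 3/6 + 3/5 + 4/4 + 3/5 + 3/8 + 3/8 + 3/6 + 3/6 + 2/3 + 1/3 + 2/5 + 3/5 + 2/4 + 0/2 = 2173/105; mean = 2173/105 ÷ 34 = 2173/3570 = 0.608683… → 0.609.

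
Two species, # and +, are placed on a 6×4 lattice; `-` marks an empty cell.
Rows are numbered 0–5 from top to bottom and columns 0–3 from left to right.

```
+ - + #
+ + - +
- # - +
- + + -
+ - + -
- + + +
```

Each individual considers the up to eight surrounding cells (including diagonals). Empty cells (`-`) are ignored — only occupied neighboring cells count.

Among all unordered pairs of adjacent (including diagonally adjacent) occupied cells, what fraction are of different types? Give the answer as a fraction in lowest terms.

6/23

Scan each occupied cell's neighbors to the right and below (and the two forward diagonals) so each pair is counted once.
From row 0: 2 unlike of 6 pairs (running 2/6).
From row 1: 2 unlike of 4 pairs (running 4/10).
From row 2: 2 unlike of 3 pairs (running 6/13).
From row 3: 0 unlike of 4 pairs (running 6/17).
From row 4: 0 unlike of 4 pairs (running 6/21).
From row 5: 0 unlike of 2 pairs (running 6/23).
Total adjacent occupied pairs: 23; unlike-type pairs: 6.
6/23 is already in lowest terms.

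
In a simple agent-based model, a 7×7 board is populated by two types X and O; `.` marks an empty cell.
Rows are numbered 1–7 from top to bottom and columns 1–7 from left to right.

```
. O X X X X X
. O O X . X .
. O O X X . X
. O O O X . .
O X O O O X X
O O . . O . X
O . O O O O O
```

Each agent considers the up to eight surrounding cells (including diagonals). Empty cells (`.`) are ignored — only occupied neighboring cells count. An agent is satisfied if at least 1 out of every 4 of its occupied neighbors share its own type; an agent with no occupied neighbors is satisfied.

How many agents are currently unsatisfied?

(1,2)O 2/3 ok
(1,3)X 2/5 ok
(1,4)X 3/4 ok
(1,5)X 4/4 ok
(1,6)X 3/3 ok
(1,7)X 2/2 ok
(2,2)O 4/5 ok
(2,3)O 4/8 ok
(2,4)X 5/7 ok
(2,6)X 5/5 ok
(3,2)O 5/5 ok
(3,3)O 6/8 ok
(3,4)X 3/7 ok
(3,5)X 4/5 ok
(3,7)X 1/1 ok
(4,2)O 5/6 ok
(4,3)O 6/8 ok
(4,4)O 5/8 ok
(4,5)X 3/6 ok
(5,1)O 3/4 ok
(5,2)X 0/6 unhappy
(5,3)O 5/6 ok
(5,4)O 5/6 ok
(5,5)O 3/5 ok
(5,6)X 3/5 ok
(5,7)X 2/2 ok
(6,1)O 3/4 ok
(6,2)O 5/6 ok
(6,5)O 5/6 ok
(6,7)X 2/4 ok
(7,1)O 2/2 ok
(7,3)O 2/2 ok
(7,4)O 3/3 ok
(7,5)O 3/3 ok
(7,6)O 3/4 ok
(7,7)O 1/2 ok
Unsatisfied: (5,2) — 1 in total.

1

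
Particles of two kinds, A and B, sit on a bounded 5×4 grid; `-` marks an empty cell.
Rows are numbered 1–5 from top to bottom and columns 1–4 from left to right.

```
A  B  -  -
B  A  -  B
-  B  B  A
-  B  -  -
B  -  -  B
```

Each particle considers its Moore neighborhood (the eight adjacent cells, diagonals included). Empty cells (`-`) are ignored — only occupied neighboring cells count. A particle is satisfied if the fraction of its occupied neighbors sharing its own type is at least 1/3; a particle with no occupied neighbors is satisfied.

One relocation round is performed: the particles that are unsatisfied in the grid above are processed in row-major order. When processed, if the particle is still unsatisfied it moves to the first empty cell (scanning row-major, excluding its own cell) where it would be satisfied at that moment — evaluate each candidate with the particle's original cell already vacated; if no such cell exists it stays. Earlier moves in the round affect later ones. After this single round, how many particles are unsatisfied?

Initially unsatisfied (in order): (2,2), (3,4).
  (2,2) → (4,4).
  (3,4): now satisfied by earlier moves; stays.
Resulting grid:
A B - -
B - - B
- B B A
- B - A
B - - B
Unsatisfied now: (1,1), (5,4).

2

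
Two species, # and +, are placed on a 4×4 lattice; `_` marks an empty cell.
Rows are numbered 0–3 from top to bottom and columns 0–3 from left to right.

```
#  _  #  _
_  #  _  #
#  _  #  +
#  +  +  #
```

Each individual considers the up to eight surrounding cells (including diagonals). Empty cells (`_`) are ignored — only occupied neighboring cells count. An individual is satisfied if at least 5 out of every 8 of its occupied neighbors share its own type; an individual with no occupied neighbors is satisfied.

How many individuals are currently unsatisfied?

6

Row 0: (0,0)# 1/1 ok · (0,2)# 2/2 ok
Row 1: (1,1)# 4/4 ok · (1,3)# 2/3 ok
Row 2: (2,0)# 2/3 ok · (2,2)# 3/6 unhappy · (2,3)+ 1/4 unhappy
Row 3: (3,0)# 1/2 unhappy · (3,1)+ 1/4 unhappy · (3,2)+ 2/4 unhappy · (3,3)# 1/3 unhappy
Unsatisfied: (2,2), (2,3), (3,0), (3,1), (3,2), (3,3) — 6 in total.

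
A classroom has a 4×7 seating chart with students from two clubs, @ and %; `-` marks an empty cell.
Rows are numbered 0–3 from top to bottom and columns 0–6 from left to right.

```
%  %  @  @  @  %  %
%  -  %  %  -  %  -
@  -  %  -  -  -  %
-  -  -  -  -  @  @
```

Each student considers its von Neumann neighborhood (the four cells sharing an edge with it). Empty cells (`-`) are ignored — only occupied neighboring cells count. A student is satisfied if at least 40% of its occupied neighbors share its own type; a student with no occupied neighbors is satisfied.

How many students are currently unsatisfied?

3

Row 0: (0,0)% 2/2 ✓ · (0,1)% 1/2 ✓ · (0,2)@ 1/3 ✗ · (0,3)@ 2/3 ✓ · (0,4)@ 1/2 ✓ · (0,5)% 2/3 ✓ · (0,6)% 1/1 ✓
Row 1: (1,0)% 1/2 ✓ · (1,2)% 2/3 ✓ · (1,3)% 1/2 ✓ · (1,5)% 1/1 ✓
Row 2: (2,0)@ 0/1 ✗ · (2,2)% 1/1 ✓ · (2,6)% 0/1 ✗
Row 3: (3,5)@ 1/1 ✓ · (3,6)@ 1/2 ✓
Unsatisfied: (0,2), (2,0), (2,6) — 3 in total.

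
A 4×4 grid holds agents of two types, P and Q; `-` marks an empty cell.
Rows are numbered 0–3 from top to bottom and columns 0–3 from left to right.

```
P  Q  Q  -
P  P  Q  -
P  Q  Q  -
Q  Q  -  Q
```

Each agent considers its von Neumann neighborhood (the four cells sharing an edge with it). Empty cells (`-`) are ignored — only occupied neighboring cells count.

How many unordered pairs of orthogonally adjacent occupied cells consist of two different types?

Scan each occupied cell's neighbors to the right and below so each pair is counted once.
Row 0: P(0,0)–Q(0,1)≠ P(0,0)–P(1,0)= Q(0,1)–Q(0,2)= Q(0,1)–P(1,1)≠ Q(0,2)–Q(1,2)=  → 2/5 unlike.
Row 1: P(1,0)–P(1,1)= P(1,0)–P(2,0)= P(1,1)–Q(1,2)≠ P(1,1)–Q(2,1)≠ Q(1,2)–Q(2,2)=  → 2/5 unlike.
Row 2: P(2,0)–Q(2,1)≠ P(2,0)–Q(3,0)≠ Q(2,1)–Q(2,2)= Q(2,1)–Q(3,1)=  → 2/4 unlike.
Row 3: Q(3,0)–Q(3,1)=  → 0/1 unlike.
Total adjacent occupied pairs: 15; unlike-type pairs: 6.

6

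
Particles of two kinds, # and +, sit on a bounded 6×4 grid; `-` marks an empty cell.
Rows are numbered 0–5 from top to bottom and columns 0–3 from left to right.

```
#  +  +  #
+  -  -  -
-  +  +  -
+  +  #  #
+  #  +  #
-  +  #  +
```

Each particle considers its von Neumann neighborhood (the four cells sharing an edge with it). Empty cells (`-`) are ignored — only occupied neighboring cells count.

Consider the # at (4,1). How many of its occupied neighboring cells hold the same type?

0

Occupied neighbors of (4,1): (3,1)=+, (5,1)=+, (4,0)=+, (4,2)=+.
Same type (#): 0 of 4.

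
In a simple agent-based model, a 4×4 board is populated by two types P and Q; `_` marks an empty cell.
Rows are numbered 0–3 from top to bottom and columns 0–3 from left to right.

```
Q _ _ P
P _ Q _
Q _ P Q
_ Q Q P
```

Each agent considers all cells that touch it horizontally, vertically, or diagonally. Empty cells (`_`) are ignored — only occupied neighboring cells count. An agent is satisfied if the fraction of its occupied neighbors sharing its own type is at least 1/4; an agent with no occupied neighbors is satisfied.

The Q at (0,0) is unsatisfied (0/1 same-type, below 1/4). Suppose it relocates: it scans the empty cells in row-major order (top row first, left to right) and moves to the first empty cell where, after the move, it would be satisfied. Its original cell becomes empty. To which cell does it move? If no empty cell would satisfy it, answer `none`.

(0,1)

Vacating (0,0). Empty cells in order:
  (0,1): 1/2 same-type → satisfied — stop here.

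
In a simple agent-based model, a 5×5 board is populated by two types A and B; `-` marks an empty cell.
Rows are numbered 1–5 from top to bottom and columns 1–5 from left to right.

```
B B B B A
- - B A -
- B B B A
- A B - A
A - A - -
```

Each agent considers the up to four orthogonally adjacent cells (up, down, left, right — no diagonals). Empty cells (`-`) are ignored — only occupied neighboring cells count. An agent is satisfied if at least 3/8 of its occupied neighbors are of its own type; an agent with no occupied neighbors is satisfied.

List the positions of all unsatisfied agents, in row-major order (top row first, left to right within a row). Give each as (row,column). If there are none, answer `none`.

(1,4), (1,5), (2,4), (3,4), (4,2), (4,3), (5,3)

Row 1: (1,1)B 1/1 ok · (1,2)B 2/2 ok · (1,3)B 3/3 ok · (1,4)B 1/3 unhappy · (1,5)A 0/1 unhappy
Row 2: (2,3)B 2/3 ok · (2,4)A 0/3 unhappy
Row 3: (3,2)B 1/2 ok · (3,3)B 4/4 ok · (3,4)B 1/3 unhappy · (3,5)A 1/2 ok
Row 4: (4,2)A 0/2 unhappy · (4,3)B 1/3 unhappy · (4,5)A 1/1 ok
Row 5: (5,1)A 0/0 ok · (5,3)A 0/1 unhappy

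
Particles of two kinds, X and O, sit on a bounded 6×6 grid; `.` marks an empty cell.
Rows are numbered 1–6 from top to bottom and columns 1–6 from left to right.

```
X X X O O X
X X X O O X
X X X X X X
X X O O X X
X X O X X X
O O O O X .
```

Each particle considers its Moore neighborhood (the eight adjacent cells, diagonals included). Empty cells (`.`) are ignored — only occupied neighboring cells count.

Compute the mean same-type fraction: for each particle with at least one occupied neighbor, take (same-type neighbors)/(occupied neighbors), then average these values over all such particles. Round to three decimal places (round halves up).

(1,1)X 3/3
(1,2)X 5/5
(1,3)X 3/5
(1,4)O 3/5
(1,5)O 3/5
(1,6)X 1/3
(2,1)X 5/5
(2,2)X 8/8
(2,3)X 6/8
(2,4)O 3/8
(2,5)O 3/8
(2,6)X 3/5
(3,1)X 5/5
(3,2)X 7/8
(3,3)X 5/8
(3,4)X 4/8
(3,5)X 5/8
(3,6)X 4/5
(4,1)X 5/5
(4,2)X 6/8
(4,3)O 2/8
(4,4)O 2/8
(4,5)X 7/8
(4,6)X 5/5
(5,1)X 3/5
(5,2)X 3/8
(5,3)O 5/8
(5,4)X 3/8
(5,5)X 5/7
(5,6)X 4/4
(6,1)O 1/3
(6,2)O 3/5
(6,3)O 3/5
(6,4)O 2/5
(6,5)X 3/4
Sum over 35 particles: 3/3 + 5/5 + 3/5 + 3/5 + 3/5 + 1/3 + 5/5 + 8/8 + 6/8 + 3/8 + 3/8 + 3/5 + 5/5 + 7/8 + 5/8 + 4/8 + 5/8 + 4/5 + 5/5 + 6/8 + 2/8 + 2/8 + 7/8 + 5/5 + 3/5 + 3/8 + 5/8 + 3/8 + 5/7 + 4/4 + 1/3 + 3/5 + 3/5 + 2/5 + 3/4 = 19451/840; mean = 19451/840 ÷ 35 = 19451/29400 = 0.661598… → 0.662.

0.662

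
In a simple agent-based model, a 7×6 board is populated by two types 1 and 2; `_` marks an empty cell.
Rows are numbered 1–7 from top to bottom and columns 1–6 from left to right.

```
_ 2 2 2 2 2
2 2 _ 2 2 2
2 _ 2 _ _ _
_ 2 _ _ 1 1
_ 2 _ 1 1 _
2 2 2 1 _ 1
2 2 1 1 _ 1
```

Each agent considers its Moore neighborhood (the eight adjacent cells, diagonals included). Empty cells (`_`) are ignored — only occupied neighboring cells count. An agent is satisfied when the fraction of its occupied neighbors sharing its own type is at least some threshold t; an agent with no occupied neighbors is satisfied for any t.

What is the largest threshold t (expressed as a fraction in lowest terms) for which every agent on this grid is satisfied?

2/5

Row 1: (1,2)2 3/3 · (1,3)2 4/4 · (1,4)2 4/4 · (1,5)2 5/5 · (1,6)2 3/3
Row 2: (2,1)2 3/3 · (2,2)2 5/5 · (2,4)2 5/5 · (2,5)2 5/5 · (2,6)2 3/3
Row 3: (3,1)2 3/3 · (3,3)2 3/3
Row 4: (4,2)2 3/3 · (4,5)1 3/3 · (4,6)1 2/2
Row 5: (5,2)2 4/4 · (5,4)1 3/4 · (5,5)1 5/5
Row 6: (6,1)2 4/4 · (6,2)2 5/6 · (6,3)2 3/7 · (6,4)1 4/5 · (6,6)1 2/2
Row 7: (7,1)2 3/3 · (7,2)2 4/5 · (7,3)1 2/5 · (7,4)1 2/3 · (7,6)1 1/1
The smallest same-type fraction is 2/5 at (7,3), which reduces to 2/5. Any threshold above that leaves this agent unsatisfied.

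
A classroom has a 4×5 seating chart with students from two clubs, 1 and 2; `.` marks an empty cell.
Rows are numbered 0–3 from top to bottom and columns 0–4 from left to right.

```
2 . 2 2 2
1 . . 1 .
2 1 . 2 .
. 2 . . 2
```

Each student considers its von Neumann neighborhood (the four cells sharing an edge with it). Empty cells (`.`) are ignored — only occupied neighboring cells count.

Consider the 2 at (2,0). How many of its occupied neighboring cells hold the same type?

Occupied neighbors of (2,0): (1,0)=1, (2,1)=1.
Same type (2): 0 of 2.

0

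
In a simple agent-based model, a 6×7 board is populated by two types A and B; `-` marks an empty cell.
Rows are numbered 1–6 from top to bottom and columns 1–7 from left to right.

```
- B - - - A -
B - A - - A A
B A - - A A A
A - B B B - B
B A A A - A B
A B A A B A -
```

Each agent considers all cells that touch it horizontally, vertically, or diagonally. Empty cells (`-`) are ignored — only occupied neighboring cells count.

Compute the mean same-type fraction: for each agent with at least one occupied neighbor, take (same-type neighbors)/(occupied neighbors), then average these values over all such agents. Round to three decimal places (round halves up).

(1,2)B 1/2
(1,6)A 2/2
(2,1)B 2/3
(2,3)A 1/2
(2,6)A 5/5
(2,7)A 4/4
(3,1)B 1/3
(3,2)A 2/5
(3,5)A 2/4
(3,6)A 4/6
(3,7)A 3/4
(4,1)A 2/4
(4,3)B 1/5
(4,4)B 2/5
(4,5)B 1/5
(4,7)B 1/4
(5,1)B 1/4
(5,2)A 4/7
(5,3)A 4/7
(5,4)A 3/7
(5,6)A 1/5
(5,7)B 1/3
(6,1)A 1/3
(6,2)B 1/5
(6,3)A 4/5
(6,4)A 3/4
(6,5)B 0/4
(6,6)A 1/3
Sum over 28 agents: 1/2 + 2/2 + 2/3 + 1/2 + 5/5 + 4/4 + 1/3 + 2/5 + 2/4 + 4/6 + 3/4 + 2/4 + 1/5 + 2/5 + 1/5 + 1/4 + 1/4 + 4/7 + 4/7 + 3/7 + 1/5 + 1/3 + 1/3 + 1/5 + 4/5 + 3/4 + 0/4 + 1/3 = 1432/105; mean = 1432/105 ÷ 28 = 358/735 = 0.487074… → 0.487.

0.487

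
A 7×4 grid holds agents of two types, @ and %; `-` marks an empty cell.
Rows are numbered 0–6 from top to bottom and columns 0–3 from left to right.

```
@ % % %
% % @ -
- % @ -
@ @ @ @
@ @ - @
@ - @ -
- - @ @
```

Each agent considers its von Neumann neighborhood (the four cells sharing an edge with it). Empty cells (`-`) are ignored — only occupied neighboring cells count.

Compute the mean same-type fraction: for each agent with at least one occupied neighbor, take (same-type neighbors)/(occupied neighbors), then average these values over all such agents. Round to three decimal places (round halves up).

0.783

(0,0)@ 0/2
(0,1)% 2/3
(0,2)% 2/3
(0,3)% 1/1
(1,0)% 1/2
(1,1)% 3/4
(1,2)@ 1/3
(2,1)% 1/3
(2,2)@ 2/3
(3,0)@ 2/2
(3,1)@ 3/4
(3,2)@ 3/3
(3,3)@ 2/2
(4,0)@ 3/3
(4,1)@ 2/2
(4,3)@ 1/1
(5,0)@ 1/1
(5,2)@ 1/1
(6,2)@ 2/2
(6,3)@ 1/1
Sum over 20 agents: 0/2 + 2/3 + 2/3 + 1/1 + 1/2 + 3/4 + 1/3 + 1/3 + 2/3 + 2/2 + 3/4 + 3/3 + 2/2 + 3/3 + 2/2 + 1/1 + 1/1 + 1/1 + 2/2 + 1/1 = 47/3; mean = 47/3 ÷ 20 = 47/60 = 0.783333… → 0.783.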